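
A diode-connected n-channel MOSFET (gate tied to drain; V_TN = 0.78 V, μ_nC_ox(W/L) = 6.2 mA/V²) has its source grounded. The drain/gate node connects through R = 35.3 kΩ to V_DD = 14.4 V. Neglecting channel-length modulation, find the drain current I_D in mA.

With gate tied to drain, V_GS = V_DS ≥ V_GS − V_TN, so the device is in saturation.
KCL at the drain: ½ k_n (V_GS − V_TN)² = (V_DD − V_GS)/R.
Let x = V_GS − 0.78. Then 109 x² + x − 13.62 = 0, giving x = 0.348 V (positive root), so V_GS = 1.13 V.
I_D = (V_DD − V_GS)/R = (14.4 − 1.13) / 35.3 = 0.376 mA.

I_D = 0.376 mA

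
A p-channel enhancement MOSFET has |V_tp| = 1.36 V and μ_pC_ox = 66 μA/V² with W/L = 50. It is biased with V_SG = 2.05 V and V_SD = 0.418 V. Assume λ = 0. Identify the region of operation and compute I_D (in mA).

k_p = μ_pC_ox · (W/L) = 3.3 mA/V².
V_ov = V_SG − |V_tp| = 2.05 − 1.36 = 0.69 V.
Since V_SD = 0.418 V < V_ov = 0.69 V, the device is in the triode region.
I_D = k_p [V_ov · V_SD − ½ V_SD²] = 3.3 × [0.69 × 0.418 − 0.5 × 0.418²] = 0.663 mA.

Triode; I_D = 0.663 mA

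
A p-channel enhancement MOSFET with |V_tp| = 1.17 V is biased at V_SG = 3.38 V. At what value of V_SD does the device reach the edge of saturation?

V_SD,sat = 2.21 V

The boundary between triode and saturation is V_SD = V_SG − |V_tp| = V_ov.
V_ov = 3.38 − 1.17 = 2.21 V.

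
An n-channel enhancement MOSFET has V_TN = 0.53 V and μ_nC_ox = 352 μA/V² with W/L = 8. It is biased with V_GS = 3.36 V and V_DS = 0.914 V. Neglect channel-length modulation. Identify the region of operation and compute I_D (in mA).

Triode; I_D = 6.11 mA

k_n = μ_nC_ox · (W/L) = 2.816 mA/V².
V_ov = V_GS − V_TN = 3.36 − 0.53 = 2.83 V.
Since V_DS = 0.914 V < V_ov = 2.83 V, the device is in the triode region.
I_D = k_n [V_ov · V_DS − ½ V_DS²] = 2.816 × [2.83 × 0.914 − 0.5 × 0.914²] = 6.11 mA.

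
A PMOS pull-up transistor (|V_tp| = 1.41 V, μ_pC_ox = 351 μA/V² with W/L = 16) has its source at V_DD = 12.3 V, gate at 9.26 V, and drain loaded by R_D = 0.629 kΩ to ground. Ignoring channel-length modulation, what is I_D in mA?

I_D = 7.46 mA

V_SG = V_DD − V_G = 12.3 − 9.26 = 3.04 V, so V_ov = 3.04 − 1.41 = 1.63 V.
k_p = μ_pC_ox · (W/L) = 5.616 mA/V².
Assume saturation: I_D = ½ k_p V_ov² = 0.5 × 5.616 × 1.63² = 7.46 mA, giving V_SD = V_DD − I_D R_D = 12.3 − 7.46 × 0.629 = 7.61 V.
V_SD = 7.61 V ≥ V_ov = 1.63 V, confirming saturation.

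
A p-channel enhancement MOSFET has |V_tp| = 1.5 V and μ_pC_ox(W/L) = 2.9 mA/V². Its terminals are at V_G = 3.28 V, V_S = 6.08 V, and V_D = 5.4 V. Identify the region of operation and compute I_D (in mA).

V_SG = V_S − V_G = 6.08 − 3.28 = 2.8 V; V_SD = V_S − V_D = 6.08 − 5.4 = 0.68 V.
V_ov = V_SG − |V_tp| = 2.8 − 1.5 = 1.3 V.
Since V_SD = 0.68 V < V_ov = 1.3 V, the device is in the triode region.
I_D = k_p [V_ov · V_SD − ½ V_SD²] = 2.9 × [1.3 × 0.68 − 0.5 × 0.68²] = 1.89 mA.

Triode; I_D = 1.89 mA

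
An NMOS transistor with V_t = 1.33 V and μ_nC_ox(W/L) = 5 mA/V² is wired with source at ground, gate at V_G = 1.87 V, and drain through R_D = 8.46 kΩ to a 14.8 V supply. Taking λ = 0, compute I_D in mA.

I_D = 0.729 mA

V_GS = V_G = 1.87 V, so V_ov = 1.87 − 1.33 = 0.54 V.
Assume saturation: I_D = ½ k_n V_ov² = 0.5 × 5 × 0.54² = 0.729 mA, giving V_DS = V_DD − I_D R_D = 14.8 − 0.729 × 8.46 = 8.63 V.
V_DS = 8.63 V ≥ V_ov = 0.54 V, confirming saturation.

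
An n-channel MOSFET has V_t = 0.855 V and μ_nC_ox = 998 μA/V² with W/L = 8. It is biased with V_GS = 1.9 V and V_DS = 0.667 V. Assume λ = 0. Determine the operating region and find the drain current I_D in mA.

k_n = μ_nC_ox · (W/L) = 7.984 mA/V².
V_ov = V_GS − V_t = 1.9 − 0.855 = 1.04 V.
Since V_DS = 0.667 V < V_ov = 1.04 V, the device is in the triode region.
I_D = k_n [V_ov · V_DS − ½ V_DS²] = 7.984 × [1.04 × 0.667 − 0.5 × 0.667²] = 3.79 mA.

Triode; I_D = 3.79 mA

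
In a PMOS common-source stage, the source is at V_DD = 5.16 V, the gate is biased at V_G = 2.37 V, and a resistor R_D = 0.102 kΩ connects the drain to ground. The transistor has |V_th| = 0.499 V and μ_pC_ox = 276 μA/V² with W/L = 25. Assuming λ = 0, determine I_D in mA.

I_D = 18.1 mA

V_SG = V_DD − V_G = 5.16 − 2.37 = 2.79 V, so V_ov = 2.79 − 0.499 = 2.29 V.
k_p = μ_pC_ox · (W/L) = 6.9 mA/V².
Assume saturation: I_D = ½ k_p V_ov² = 0.5 × 6.9 × 2.29² = 18.1 mA, giving V_SD = V_DD − I_D R_D = 5.16 − 18.1 × 0.102 = 3.31 V.
V_SD = 3.31 V ≥ V_ov = 2.29 V, confirming saturation.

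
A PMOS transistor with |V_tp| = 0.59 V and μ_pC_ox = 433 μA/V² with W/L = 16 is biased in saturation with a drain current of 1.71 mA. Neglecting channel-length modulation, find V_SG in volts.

k_p = μ_pC_ox · (W/L) = 6.928 mA/V².
In saturation I_D = ½ k_p (V_SG − |V_tp|)², so V_SG − |V_tp| = √(2 I_D / k_p) = √(2 × 1.71 / 6.928) = 0.703 V.
V_SG = 0.59 + 0.703 = 1.29 V.

V_SG = 1.29 V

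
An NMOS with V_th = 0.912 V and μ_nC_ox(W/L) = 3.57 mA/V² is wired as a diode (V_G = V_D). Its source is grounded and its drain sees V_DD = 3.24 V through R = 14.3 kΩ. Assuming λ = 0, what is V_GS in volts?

With gate tied to drain, V_GS = V_DS ≥ V_GS − V_th, so the device is in saturation.
KCL at the drain: ½ k_n (V_GS − V_th)² = (V_DD − V_GS)/R.
Let x = V_GS − 0.912. Then 25.5 x² + x − 2.328 = 0, giving x = 0.283 V (positive root), so V_GS = 1.2 V.
I_D = (V_DD − V_GS)/R = (3.24 − 1.2) / 14.3 = 0.143 mA.

V_GS = 1.20 V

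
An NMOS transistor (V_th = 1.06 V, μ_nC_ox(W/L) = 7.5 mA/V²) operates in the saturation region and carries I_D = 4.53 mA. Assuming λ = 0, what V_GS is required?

In saturation I_D = ½ k_n (V_GS − V_th)², so V_GS − V_th = √(2 I_D / k_n) = √(2 × 4.53 / 7.5) = 1.1 V.
V_GS = 1.06 + 1.1 = 2.16 V.

V_GS = 2.16 V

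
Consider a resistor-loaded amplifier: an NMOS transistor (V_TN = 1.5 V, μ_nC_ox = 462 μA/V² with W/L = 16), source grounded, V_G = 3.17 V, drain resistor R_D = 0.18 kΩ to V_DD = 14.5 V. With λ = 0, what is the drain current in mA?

I_D = 10.3 mA

V_GS = V_G = 3.17 V, so V_ov = 3.17 − 1.5 = 1.67 V.
k_n = μ_nC_ox · (W/L) = 7.392 mA/V².
Assume saturation: I_D = ½ k_n V_ov² = 0.5 × 7.392 × 1.67² = 10.3 mA, giving V_DS = V_DD − I_D R_D = 14.5 − 10.3 × 0.18 = 12.6 V.
V_DS = 12.6 V ≥ V_ov = 1.67 V, confirming saturation.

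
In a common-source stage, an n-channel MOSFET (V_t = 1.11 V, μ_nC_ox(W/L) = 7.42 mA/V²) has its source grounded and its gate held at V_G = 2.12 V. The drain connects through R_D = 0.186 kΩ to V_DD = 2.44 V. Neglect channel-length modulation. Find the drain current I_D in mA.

I_D = 3.78 mA

V_GS = V_G = 2.12 V, so V_ov = 2.12 − 1.11 = 1.01 V.
Assume saturation: I_D = ½ k_n V_ov² = 0.5 × 7.42 × 1.01² = 3.78 mA, giving V_DS = V_DD − I_D R_D = 2.44 − 3.78 × 0.186 = 1.74 V.
V_DS = 1.74 V ≥ V_ov = 1.01 V, confirming saturation.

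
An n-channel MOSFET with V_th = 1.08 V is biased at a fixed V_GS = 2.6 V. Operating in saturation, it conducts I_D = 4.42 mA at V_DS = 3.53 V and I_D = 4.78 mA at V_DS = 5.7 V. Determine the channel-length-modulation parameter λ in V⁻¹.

With V_GS fixed, I_D ∝ (1 + λ V_DS) in saturation, so I_D2/I_D1 = (1 + λ V_DS2)/(1 + λ V_DS1).
4.78/4.42 = 1.081 = (1 + 5.7 λ)/(1 + 3.53 λ).
Solving: λ (I_D1 V_DS2 − I_D2 V_DS1) = I_D2 − I_D1, so λ = (4.78 − 4.42) / (4.42 × 5.7 − 4.78 × 3.53) = 0.36 / 8.32 = 0.0433 V⁻¹.

λ = 0.0433 V⁻¹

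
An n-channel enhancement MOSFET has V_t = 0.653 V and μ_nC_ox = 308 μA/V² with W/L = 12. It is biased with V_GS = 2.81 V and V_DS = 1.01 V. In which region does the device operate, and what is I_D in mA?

k_n = μ_nC_ox · (W/L) = 3.696 mA/V².
V_ov = V_GS − V_t = 2.81 − 0.653 = 2.16 V.
Since V_DS = 1.01 V < V_ov = 2.16 V, the device is in the triode region.
I_D = k_n [V_ov · V_DS − ½ V_DS²] = 3.696 × [2.16 × 1.01 − 0.5 × 1.01²] = 6.17 mA.

Triode; I_D = 6.17 mA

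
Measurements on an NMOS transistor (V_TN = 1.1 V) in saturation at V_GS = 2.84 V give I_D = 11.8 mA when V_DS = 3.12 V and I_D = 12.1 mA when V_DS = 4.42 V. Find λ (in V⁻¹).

With V_GS fixed, I_D ∝ (1 + λ V_DS) in saturation, so I_D2/I_D1 = (1 + λ V_DS2)/(1 + λ V_DS1).
12.1/11.8 = 1.025 = (1 + 4.42 λ)/(1 + 3.12 λ).
Solving: λ (I_D1 V_DS2 − I_D2 V_DS1) = I_D2 − I_D1, so λ = (12.1 − 11.8) / (11.8 × 4.42 − 12.1 × 3.12) = 0.3 / 14.4 = 0.0208 V⁻¹.

λ = 0.0208 V⁻¹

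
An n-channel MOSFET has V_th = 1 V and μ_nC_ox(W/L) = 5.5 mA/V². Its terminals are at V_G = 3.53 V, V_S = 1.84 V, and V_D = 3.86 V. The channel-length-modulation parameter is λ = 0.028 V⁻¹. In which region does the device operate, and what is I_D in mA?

V_GS = V_G − V_S = 3.53 − 1.84 = 1.69 V; V_DS = V_D − V_S = 3.86 − 1.84 = 2.02 V.
V_ov = V_GS − V_th = 1.69 − 1 = 0.69 V.
Since V_DS = 2.02 V ≥ V_ov = 0.69 V, the device is in saturation.
I_D = ½ k_n V_ov² (1 + λ V_DS) = 0.5 × 5.5 × 0.69² × (1 + 0.028 × 2.02) = 1.38 mA.

Saturation; I_D = 1.38 mA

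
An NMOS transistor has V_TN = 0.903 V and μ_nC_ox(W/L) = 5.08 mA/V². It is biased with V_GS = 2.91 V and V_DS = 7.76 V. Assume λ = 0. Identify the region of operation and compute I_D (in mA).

Saturation; I_D = 10.2 mA

V_ov = V_GS − V_TN = 2.91 − 0.903 = 2.01 V.
Since V_DS = 7.76 V ≥ V_ov = 2.01 V, the device is in saturation.
I_D = ½ k_n V_ov² = 0.5 × 5.08 × 2.01² = 10.2 mA.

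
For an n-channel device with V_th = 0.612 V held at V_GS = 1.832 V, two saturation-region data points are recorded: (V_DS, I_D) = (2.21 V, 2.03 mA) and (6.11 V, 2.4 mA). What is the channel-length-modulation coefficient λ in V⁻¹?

λ = 0.0521 V⁻¹

With V_GS fixed, I_D ∝ (1 + λ V_DS) in saturation, so I_D2/I_D1 = (1 + λ V_DS2)/(1 + λ V_DS1).
2.4/2.03 = 1.182 = (1 + 6.11 λ)/(1 + 2.21 λ).
Solving: λ (I_D1 V_DS2 − I_D2 V_DS1) = I_D2 − I_D1, so λ = (2.4 − 2.03) / (2.03 × 6.11 − 2.4 × 2.21) = 0.37 / 7.1 = 0.0521 V⁻¹.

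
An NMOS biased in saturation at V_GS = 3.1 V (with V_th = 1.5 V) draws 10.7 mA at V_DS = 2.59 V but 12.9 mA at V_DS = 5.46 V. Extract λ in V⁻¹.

λ = 0.0880 V⁻¹

With V_GS fixed, I_D ∝ (1 + λ V_DS) in saturation, so I_D2/I_D1 = (1 + λ V_DS2)/(1 + λ V_DS1).
12.9/10.7 = 1.206 = (1 + 5.46 λ)/(1 + 2.59 λ).
Solving: λ (I_D1 V_DS2 − I_D2 V_DS1) = I_D2 − I_D1, so λ = (12.9 − 10.7) / (10.7 × 5.46 − 12.9 × 2.59) = 2.2 / 25 = 0.088 V⁻¹.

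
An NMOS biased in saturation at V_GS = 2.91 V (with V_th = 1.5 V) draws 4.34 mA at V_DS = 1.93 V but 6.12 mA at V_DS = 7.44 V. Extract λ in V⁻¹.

With V_GS fixed, I_D ∝ (1 + λ V_DS) in saturation, so I_D2/I_D1 = (1 + λ V_DS2)/(1 + λ V_DS1).
6.12/4.34 = 1.41 = (1 + 7.44 λ)/(1 + 1.93 λ).
Solving: λ (I_D1 V_DS2 − I_D2 V_DS1) = I_D2 − I_D1, so λ = (6.12 − 4.34) / (4.34 × 7.44 − 6.12 × 1.93) = 1.78 / 20.5 = 0.0869 V⁻¹.

λ = 0.0869 V⁻¹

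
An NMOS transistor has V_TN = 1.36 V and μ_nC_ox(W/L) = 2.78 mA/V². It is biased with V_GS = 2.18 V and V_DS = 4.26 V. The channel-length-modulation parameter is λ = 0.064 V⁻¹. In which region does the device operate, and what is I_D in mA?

Saturation; I_D = 1.19 mA

V_ov = V_GS − V_TN = 2.18 − 1.36 = 0.82 V.
Since V_DS = 4.26 V ≥ V_ov = 0.82 V, the device is in saturation.
I_D = ½ k_n V_ov² (1 + λ V_DS) = 0.5 × 2.78 × 0.82² × (1 + 0.064 × 4.26) = 1.19 mA.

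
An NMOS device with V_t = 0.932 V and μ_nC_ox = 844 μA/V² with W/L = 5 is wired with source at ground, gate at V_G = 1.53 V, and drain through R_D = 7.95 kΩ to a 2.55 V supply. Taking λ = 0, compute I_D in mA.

V_GS = V_G = 1.53 V, so V_ov = 1.53 − 0.932 = 0.598 V.
k_n = μ_nC_ox · (W/L) = 4.22 mA/V².
Assume saturation: I_D = ½ k_n V_ov² = 0.5 × 4.22 × 0.598² = 0.755 mA, giving V_DS = V_DD − I_D R_D = 2.55 − 0.755 × 7.95 = -3.45 V.
But -3.45 V < V_ov = 0.598 V, so the device is actually in triode.
In triode I_D = k_n[V_ov V_DS − ½ V_DS²] and I_D = (V_DD − V_DS)/R_D. Equating: 16.8 V_DS² − 21.06 V_DS + 2.55 = 0, giving V_DS = 0.136 V (the root below V_ov).
I_D = (2.55 − 0.136) / 7.95 = 0.304 mA.

I_D = 0.304 mA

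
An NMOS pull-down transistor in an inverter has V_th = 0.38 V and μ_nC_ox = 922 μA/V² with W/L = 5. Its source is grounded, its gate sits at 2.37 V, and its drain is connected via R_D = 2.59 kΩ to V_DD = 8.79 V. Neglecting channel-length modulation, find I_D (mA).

I_D = 3.24 mA

V_GS = V_G = 2.37 V, so V_ov = 2.37 − 0.38 = 1.99 V.
k_n = μ_nC_ox · (W/L) = 4.61 mA/V².
Assume saturation: I_D = ½ k_n V_ov² = 0.5 × 4.61 × 1.99² = 9.13 mA, giving V_DS = V_DD − I_D R_D = 8.79 − 9.13 × 2.59 = -14.9 V.
But -14.9 V < V_ov = 1.99 V, so the device is actually in triode.
In triode I_D = k_n[V_ov V_DS − ½ V_DS²] and I_D = (V_DD − V_DS)/R_D. Equating: 5.97 V_DS² − 24.76 V_DS + 8.79 = 0, giving V_DS = 0.392 V (the root below V_ov).
I_D = (8.79 − 0.392) / 2.59 = 3.24 mA.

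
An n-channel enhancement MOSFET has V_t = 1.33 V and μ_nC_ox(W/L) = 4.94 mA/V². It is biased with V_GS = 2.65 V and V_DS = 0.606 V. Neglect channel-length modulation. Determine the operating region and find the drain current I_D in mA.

V_ov = V_GS − V_t = 2.65 − 1.33 = 1.32 V.
Since V_DS = 0.606 V < V_ov = 1.32 V, the device is in the triode region.
I_D = k_n [V_ov · V_DS − ½ V_DS²] = 4.94 × [1.32 × 0.606 − 0.5 × 0.606²] = 3.04 mA.

Triode; I_D = 3.04 mA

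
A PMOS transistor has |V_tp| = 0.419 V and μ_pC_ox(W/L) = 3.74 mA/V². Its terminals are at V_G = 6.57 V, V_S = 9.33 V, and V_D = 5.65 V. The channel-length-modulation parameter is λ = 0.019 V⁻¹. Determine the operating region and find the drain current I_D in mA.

Saturation; I_D = 11.0 mA

V_SG = V_S − V_G = 9.33 − 6.57 = 2.76 V; V_SD = V_S − V_D = 9.33 − 5.65 = 3.68 V.
V_ov = V_SG − |V_tp| = 2.76 − 0.419 = 2.34 V.
Since V_SD = 3.68 V ≥ V_ov = 2.34 V, the device is in saturation.
I_D = ½ k_p V_ov² (1 + λ V_SD) = 0.5 × 3.74 × 2.34² × (1 + 0.019 × 3.68) = 11 mA.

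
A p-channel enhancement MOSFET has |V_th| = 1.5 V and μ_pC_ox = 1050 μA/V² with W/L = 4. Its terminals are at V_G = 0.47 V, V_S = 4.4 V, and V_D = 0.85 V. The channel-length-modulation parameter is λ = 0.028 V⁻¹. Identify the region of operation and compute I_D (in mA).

V_SG = V_S − V_G = 4.4 − 0.47 = 3.93 V; V_SD = V_S − V_D = 4.4 − 0.85 = 3.55 V.
k_p = μ_pC_ox · (W/L) = 4.2 mA/V².
V_ov = V_SG − |V_th| = 3.93 − 1.5 = 2.43 V.
Since V_SD = 3.55 V ≥ V_ov = 2.43 V, the device is in saturation.
I_D = ½ k_p V_ov² (1 + λ V_SD) = 0.5 × 4.2 × 2.43² × (1 + 0.028 × 3.55) = 13.6 mA.

Saturation; I_D = 13.6 mA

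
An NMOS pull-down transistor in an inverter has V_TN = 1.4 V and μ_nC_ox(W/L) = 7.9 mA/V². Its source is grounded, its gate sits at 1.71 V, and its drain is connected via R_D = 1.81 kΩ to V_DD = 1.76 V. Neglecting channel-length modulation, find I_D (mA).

V_GS = V_G = 1.71 V, so V_ov = 1.71 − 1.4 = 0.31 V.
Assume saturation: I_D = ½ k_n V_ov² = 0.5 × 7.9 × 0.31² = 0.38 mA, giving V_DS = V_DD − I_D R_D = 1.76 − 0.38 × 1.81 = 1.07 V.
V_DS = 1.07 V ≥ V_ov = 0.31 V, confirming saturation.

I_D = 0.380 mA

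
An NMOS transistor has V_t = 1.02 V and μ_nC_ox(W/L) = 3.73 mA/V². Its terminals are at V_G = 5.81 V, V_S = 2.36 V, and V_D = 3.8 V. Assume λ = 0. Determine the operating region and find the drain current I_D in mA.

Triode; I_D = 9.18 mA

V_GS = V_G − V_S = 5.81 − 2.36 = 3.45 V; V_DS = V_D − V_S = 3.8 − 2.36 = 1.44 V.
V_ov = V_GS − V_t = 3.45 − 1.02 = 2.43 V.
Since V_DS = 1.44 V < V_ov = 2.43 V, the device is in the triode region.
I_D = k_n [V_ov · V_DS − ½ V_DS²] = 3.73 × [2.43 × 1.44 − 0.5 × 1.44²] = 9.18 mA.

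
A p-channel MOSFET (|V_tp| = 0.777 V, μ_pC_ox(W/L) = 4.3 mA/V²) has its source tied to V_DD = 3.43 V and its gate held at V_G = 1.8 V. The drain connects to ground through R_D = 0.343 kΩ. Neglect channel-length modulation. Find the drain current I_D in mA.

V_SG = V_DD − V_G = 3.43 − 1.8 = 1.63 V, so V_ov = 1.63 − 0.777 = 0.853 V.
Assume saturation: I_D = ½ k_p V_ov² = 0.5 × 4.3 × 0.853² = 1.56 mA, giving V_SD = V_DD − I_D R_D = 3.43 − 1.56 × 0.343 = 2.89 V.
V_SD = 2.89 V ≥ V_ov = 0.853 V, confirming saturation.

I_D = 1.56 mA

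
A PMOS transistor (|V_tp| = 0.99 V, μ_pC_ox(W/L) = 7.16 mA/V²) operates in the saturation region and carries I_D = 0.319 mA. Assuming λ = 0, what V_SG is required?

V_SG = 1.29 V

In saturation I_D = ½ k_p (V_SG − |V_tp|)², so V_SG − |V_tp| = √(2 I_D / k_p) = √(2 × 0.319 / 7.16) = 0.299 V.
V_SG = 0.99 + 0.299 = 1.29 V.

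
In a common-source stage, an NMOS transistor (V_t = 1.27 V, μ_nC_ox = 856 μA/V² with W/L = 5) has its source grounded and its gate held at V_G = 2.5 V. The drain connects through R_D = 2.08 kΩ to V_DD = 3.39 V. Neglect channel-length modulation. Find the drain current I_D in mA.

V_GS = V_G = 2.5 V, so V_ov = 2.5 − 1.27 = 1.23 V.
k_n = μ_nC_ox · (W/L) = 4.28 mA/V².
Assume saturation: I_D = ½ k_n V_ov² = 0.5 × 4.28 × 1.23² = 3.24 mA, giving V_DS = V_DD − I_D R_D = 3.39 − 3.24 × 2.08 = -3.34 V.
But -3.34 V < V_ov = 1.23 V, so the device is actually in triode.
In triode I_D = k_n[V_ov V_DS − ½ V_DS²] and I_D = (V_DD − V_DS)/R_D. Equating: 4.45 V_DS² − 11.95 V_DS + 3.39 = 0, giving V_DS = 0.322 V (the root below V_ov).
I_D = (3.39 − 0.322) / 2.08 = 1.47 mA.

I_D = 1.47 mA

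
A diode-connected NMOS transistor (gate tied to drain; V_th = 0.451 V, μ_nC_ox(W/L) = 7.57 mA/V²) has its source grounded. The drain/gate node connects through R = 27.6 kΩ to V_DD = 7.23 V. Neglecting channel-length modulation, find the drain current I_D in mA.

I_D = 0.237 mA

With gate tied to drain, V_GS = V_DS ≥ V_GS − V_th, so the device is in saturation.
KCL at the drain: ½ k_n (V_GS − V_th)² = (V_DD − V_GS)/R.
Let x = V_GS − 0.451. Then 104 x² + x − 6.779 = 0, giving x = 0.25 V (positive root), so V_GS = 0.701 V.
I_D = (V_DD − V_GS)/R = (7.23 − 0.701) / 27.6 = 0.237 mA.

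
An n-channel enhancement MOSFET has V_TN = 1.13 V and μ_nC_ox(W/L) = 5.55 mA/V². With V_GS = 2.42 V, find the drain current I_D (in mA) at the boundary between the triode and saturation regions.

At the boundary V_DS = V_ov = V_GS − V_TN = 2.42 − 1.13 = 1.29 V.
I_D = ½ k_n V_ov² = 0.5 × 5.55 × 1.29² = 4.62 mA.

I_D = 4.62 mA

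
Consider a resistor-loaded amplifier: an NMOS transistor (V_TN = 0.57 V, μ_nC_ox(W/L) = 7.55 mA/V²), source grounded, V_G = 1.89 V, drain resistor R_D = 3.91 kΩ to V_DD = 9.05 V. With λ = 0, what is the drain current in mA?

V_GS = V_G = 1.89 V, so V_ov = 1.89 − 0.57 = 1.32 V.
Assume saturation: I_D = ½ k_n V_ov² = 0.5 × 7.55 × 1.32² = 6.58 mA, giving V_DS = V_DD − I_D R_D = 9.05 − 6.58 × 3.91 = -16.7 V.
But -16.7 V < V_ov = 1.32 V, so the device is actually in triode.
In triode I_D = k_n[V_ov V_DS − ½ V_DS²] and I_D = (V_DD − V_DS)/R_D. Equating: 14.8 V_DS² − 39.97 V_DS + 9.05 = 0, giving V_DS = 0.249 V (the root below V_ov).
I_D = (9.05 − 0.249) / 3.91 = 2.25 mA.

I_D = 2.25 mA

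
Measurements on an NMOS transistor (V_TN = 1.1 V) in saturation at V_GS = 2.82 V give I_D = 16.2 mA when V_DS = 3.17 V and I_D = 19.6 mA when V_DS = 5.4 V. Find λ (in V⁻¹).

λ = 0.134 V⁻¹

With V_GS fixed, I_D ∝ (1 + λ V_DS) in saturation, so I_D2/I_D1 = (1 + λ V_DS2)/(1 + λ V_DS1).
19.6/16.2 = 1.21 = (1 + 5.4 λ)/(1 + 3.17 λ).
Solving: λ (I_D1 V_DS2 − I_D2 V_DS1) = I_D2 − I_D1, so λ = (19.6 − 16.2) / (16.2 × 5.4 − 19.6 × 3.17) = 3.4 / 25.3 = 0.134 V⁻¹.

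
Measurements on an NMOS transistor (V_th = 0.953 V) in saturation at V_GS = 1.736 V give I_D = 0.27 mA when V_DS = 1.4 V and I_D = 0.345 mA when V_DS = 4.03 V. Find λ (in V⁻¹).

λ = 0.124 V⁻¹

With V_GS fixed, I_D ∝ (1 + λ V_DS) in saturation, so I_D2/I_D1 = (1 + λ V_DS2)/(1 + λ V_DS1).
0.345/0.27 = 1.278 = (1 + 4.03 λ)/(1 + 1.4 λ).
Solving: λ (I_D1 V_DS2 − I_D2 V_DS1) = I_D2 − I_D1, so λ = (0.345 − 0.27) / (0.27 × 4.03 − 0.345 × 1.4) = 0.075 / 0.605 = 0.124 V⁻¹.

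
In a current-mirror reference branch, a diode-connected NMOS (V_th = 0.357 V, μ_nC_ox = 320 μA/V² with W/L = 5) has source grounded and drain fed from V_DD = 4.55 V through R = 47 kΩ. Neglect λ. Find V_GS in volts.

V_GS = 0.678 V

With gate tied to drain, V_GS = V_DS ≥ V_GS − V_th, so the device is in saturation.
k_n = μ_nC_ox · (W/L) = 1.6 mA/V².
KCL at the drain: ½ k_n (V_GS − V_th)² = (V_DD − V_GS)/R.
Let x = V_GS − 0.357. Then 37.6 x² + x − 4.193 = 0, giving x = 0.321 V (positive root), so V_GS = 0.678 V.
I_D = (V_DD − V_GS)/R = (4.55 − 0.678) / 47 = 0.0824 mA.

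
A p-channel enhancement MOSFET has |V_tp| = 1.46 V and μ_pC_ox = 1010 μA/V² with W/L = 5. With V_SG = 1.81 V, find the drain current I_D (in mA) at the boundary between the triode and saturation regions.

I_D = 0.309 mA

At the boundary V_SD = V_ov = V_SG − |V_tp| = 1.81 − 1.46 = 0.35 V.
k_p = μ_pC_ox · (W/L) = 5.05 mA/V².
I_D = ½ k_p V_ov² = 0.5 × 5.05 × 0.35² = 0.309 mA.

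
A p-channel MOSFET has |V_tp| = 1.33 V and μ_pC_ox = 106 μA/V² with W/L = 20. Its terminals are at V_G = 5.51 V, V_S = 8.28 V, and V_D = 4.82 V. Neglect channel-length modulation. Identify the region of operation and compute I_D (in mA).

V_SG = V_S − V_G = 8.28 − 5.51 = 2.77 V; V_SD = V_S − V_D = 8.28 − 4.82 = 3.46 V.
k_p = μ_pC_ox · (W/L) = 2.12 mA/V².
V_ov = V_SG − |V_tp| = 2.77 − 1.33 = 1.44 V.
Since V_SD = 3.46 V ≥ V_ov = 1.44 V, the device is in saturation.
I_D = ½ k_p V_ov² = 0.5 × 2.12 × 1.44² = 2.2 mA.

Saturation; I_D = 2.20 mA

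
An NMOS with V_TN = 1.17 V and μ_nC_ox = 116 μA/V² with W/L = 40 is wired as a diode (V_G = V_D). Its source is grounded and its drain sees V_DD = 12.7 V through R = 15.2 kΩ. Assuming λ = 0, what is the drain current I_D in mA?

With gate tied to drain, V_GS = V_DS ≥ V_GS − V_TN, so the device is in saturation.
k_n = μ_nC_ox · (W/L) = 4.64 mA/V².
KCL at the drain: ½ k_n (V_GS − V_TN)² = (V_DD − V_GS)/R.
Let x = V_GS − 1.17. Then 35.3 x² + x − 11.53 = 0, giving x = 0.558 V (positive root), so V_GS = 1.73 V.
I_D = (V_DD − V_GS)/R = (12.7 − 1.73) / 15.2 = 0.722 mA.

I_D = 0.722 mA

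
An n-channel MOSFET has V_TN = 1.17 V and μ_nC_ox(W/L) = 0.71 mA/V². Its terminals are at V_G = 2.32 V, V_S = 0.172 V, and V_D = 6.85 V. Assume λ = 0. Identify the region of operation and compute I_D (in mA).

Saturation; I_D = 0.340 mA

V_GS = V_G − V_S = 2.32 − 0.172 = 2.15 V; V_DS = V_D − V_S = 6.85 − 0.172 = 6.68 V.
V_ov = V_GS − V_TN = 2.15 − 1.17 = 0.978 V.
Since V_DS = 6.68 V ≥ V_ov = 0.978 V, the device is in saturation.
I_D = ½ k_n V_ov² = 0.5 × 0.71 × 0.978² = 0.34 mA.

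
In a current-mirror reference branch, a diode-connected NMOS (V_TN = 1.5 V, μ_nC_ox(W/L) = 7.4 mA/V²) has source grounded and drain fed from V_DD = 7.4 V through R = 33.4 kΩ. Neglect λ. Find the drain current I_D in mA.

With gate tied to drain, V_GS = V_DS ≥ V_GS − V_TN, so the device is in saturation.
KCL at the drain: ½ k_n (V_GS − V_TN)² = (V_DD − V_GS)/R.
Let x = V_GS − 1.5. Then 124 x² + x − 5.9 = 0, giving x = 0.214 V (positive root), so V_GS = 1.71 V.
I_D = (V_DD − V_GS)/R = (7.4 − 1.71) / 33.4 = 0.17 mA.

I_D = 0.170 mA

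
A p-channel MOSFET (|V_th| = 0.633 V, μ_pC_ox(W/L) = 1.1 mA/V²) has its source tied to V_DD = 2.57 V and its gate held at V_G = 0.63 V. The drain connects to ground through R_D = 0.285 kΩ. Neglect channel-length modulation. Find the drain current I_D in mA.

I_D = 0.940 mA

V_SG = V_DD − V_G = 2.57 − 0.63 = 1.94 V, so V_ov = 1.94 − 0.633 = 1.31 V.
Assume saturation: I_D = ½ k_p V_ov² = 0.5 × 1.1 × 1.31² = 0.94 mA, giving V_SD = V_DD − I_D R_D = 2.57 − 0.94 × 0.285 = 2.3 V.
V_SD = 2.3 V ≥ V_ov = 1.31 V, confirming saturation.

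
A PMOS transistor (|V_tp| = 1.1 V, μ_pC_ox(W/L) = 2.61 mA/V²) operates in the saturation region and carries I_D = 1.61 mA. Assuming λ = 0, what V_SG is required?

V_SG = 2.21 V

In saturation I_D = ½ k_p (V_SG − |V_tp|)², so V_SG − |V_tp| = √(2 I_D / k_p) = √(2 × 1.61 / 2.61) = 1.11 V.
V_SG = 1.1 + 1.11 = 2.21 V.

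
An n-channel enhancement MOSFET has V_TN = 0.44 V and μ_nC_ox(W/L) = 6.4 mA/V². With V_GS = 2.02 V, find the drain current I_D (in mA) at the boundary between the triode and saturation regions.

At the boundary V_DS = V_ov = V_GS − V_TN = 2.02 − 0.44 = 1.58 V.
I_D = ½ k_n V_ov² = 0.5 × 6.4 × 1.58² = 7.99 mA.

I_D = 7.99 mA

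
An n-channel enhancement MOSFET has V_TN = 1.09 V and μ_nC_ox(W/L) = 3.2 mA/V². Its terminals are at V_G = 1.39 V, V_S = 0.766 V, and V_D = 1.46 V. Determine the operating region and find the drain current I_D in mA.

Cutoff; I_D = 0 mA

V_GS = V_G − V_S = 1.39 − 0.766 = 0.624 V; V_DS = V_D − V_S = 1.46 − 0.766 = 0.694 V.
V_GS = 0.624 V < V_TN = 1.09 V, so the transistor is in cutoff.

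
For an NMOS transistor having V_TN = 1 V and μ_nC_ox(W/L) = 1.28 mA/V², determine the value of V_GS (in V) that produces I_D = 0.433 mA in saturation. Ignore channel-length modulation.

In saturation I_D = ½ k_n (V_GS − V_TN)², so V_GS − V_TN = √(2 I_D / k_n) = √(2 × 0.433 / 1.28) = 0.823 V.
V_GS = 1 + 0.823 = 1.82 V.

V_GS = 1.82 V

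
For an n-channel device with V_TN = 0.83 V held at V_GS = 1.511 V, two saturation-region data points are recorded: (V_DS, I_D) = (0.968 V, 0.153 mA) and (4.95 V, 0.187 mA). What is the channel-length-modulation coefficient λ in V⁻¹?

λ = 0.0590 V⁻¹

With V_GS fixed, I_D ∝ (1 + λ V_DS) in saturation, so I_D2/I_D1 = (1 + λ V_DS2)/(1 + λ V_DS1).
0.187/0.153 = 1.222 = (1 + 4.95 λ)/(1 + 0.968 λ).
Solving: λ (I_D1 V_DS2 − I_D2 V_DS1) = I_D2 − I_D1, so λ = (0.187 − 0.153) / (0.153 × 4.95 − 0.187 × 0.968) = 0.034 / 0.576 = 0.059 V⁻¹.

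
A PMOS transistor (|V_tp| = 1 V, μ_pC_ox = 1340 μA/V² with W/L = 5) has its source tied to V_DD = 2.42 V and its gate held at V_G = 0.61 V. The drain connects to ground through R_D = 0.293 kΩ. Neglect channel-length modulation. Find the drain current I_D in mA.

I_D = 2.20 mA

V_SG = V_DD − V_G = 2.42 − 0.61 = 1.81 V, so V_ov = 1.81 − 1 = 0.81 V.
k_p = μ_pC_ox · (W/L) = 6.7 mA/V².
Assume saturation: I_D = ½ k_p V_ov² = 0.5 × 6.7 × 0.81² = 2.2 mA, giving V_SD = V_DD − I_D R_D = 2.42 − 2.2 × 0.293 = 1.78 V.
V_SD = 1.78 V ≥ V_ov = 0.81 V, confirming saturation.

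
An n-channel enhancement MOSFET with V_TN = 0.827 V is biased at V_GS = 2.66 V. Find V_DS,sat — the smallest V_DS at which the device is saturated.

The boundary between triode and saturation is V_DS = V_GS − V_TN = V_ov.
V_ov = 2.66 − 0.827 = 1.83 V.

V_DS,sat = 1.83 V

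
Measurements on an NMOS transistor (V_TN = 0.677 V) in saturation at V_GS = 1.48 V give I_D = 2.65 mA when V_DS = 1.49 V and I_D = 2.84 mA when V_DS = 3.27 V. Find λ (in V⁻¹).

λ = 0.0429 V⁻¹

With V_GS fixed, I_D ∝ (1 + λ V_DS) in saturation, so I_D2/I_D1 = (1 + λ V_DS2)/(1 + λ V_DS1).
2.84/2.65 = 1.072 = (1 + 3.27 λ)/(1 + 1.49 λ).
Solving: λ (I_D1 V_DS2 − I_D2 V_DS1) = I_D2 − I_D1, so λ = (2.84 − 2.65) / (2.65 × 3.27 − 2.84 × 1.49) = 0.19 / 4.43 = 0.0429 V⁻¹.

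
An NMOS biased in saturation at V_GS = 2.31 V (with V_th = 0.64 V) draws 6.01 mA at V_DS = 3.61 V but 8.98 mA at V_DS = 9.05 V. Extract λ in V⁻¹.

With V_GS fixed, I_D ∝ (1 + λ V_DS) in saturation, so I_D2/I_D1 = (1 + λ V_DS2)/(1 + λ V_DS1).
8.98/6.01 = 1.494 = (1 + 9.05 λ)/(1 + 3.61 λ).
Solving: λ (I_D1 V_DS2 − I_D2 V_DS1) = I_D2 − I_D1, so λ = (8.98 − 6.01) / (6.01 × 9.05 − 8.98 × 3.61) = 2.97 / 22 = 0.135 V⁻¹.

λ = 0.135 V⁻¹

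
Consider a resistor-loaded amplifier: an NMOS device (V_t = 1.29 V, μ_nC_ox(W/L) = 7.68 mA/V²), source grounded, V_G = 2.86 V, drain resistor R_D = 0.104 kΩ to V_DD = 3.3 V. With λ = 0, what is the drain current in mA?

V_GS = V_G = 2.86 V, so V_ov = 2.86 − 1.29 = 1.57 V.
Assume saturation: I_D = ½ k_n V_ov² = 0.5 × 7.68 × 1.57² = 9.47 mA, giving V_DS = V_DD − I_D R_D = 3.3 − 9.47 × 0.104 = 2.32 V.
V_DS = 2.32 V ≥ V_ov = 1.57 V, confirming saturation.

I_D = 9.47 mA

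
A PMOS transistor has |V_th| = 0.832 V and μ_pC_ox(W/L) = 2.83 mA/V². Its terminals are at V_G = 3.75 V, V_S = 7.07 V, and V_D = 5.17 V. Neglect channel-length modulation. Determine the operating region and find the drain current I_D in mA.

V_SG = V_S − V_G = 7.07 − 3.75 = 3.32 V; V_SD = V_S − V_D = 7.07 − 5.17 = 1.9 V.
V_ov = V_SG − |V_th| = 3.32 − 0.832 = 2.49 V.
Since V_SD = 1.9 V < V_ov = 2.49 V, the device is in the triode region.
I_D = k_p [V_ov · V_SD − ½ V_SD²] = 2.83 × [2.49 × 1.9 − 0.5 × 1.9²] = 8.27 mA.

Triode; I_D = 8.27 mA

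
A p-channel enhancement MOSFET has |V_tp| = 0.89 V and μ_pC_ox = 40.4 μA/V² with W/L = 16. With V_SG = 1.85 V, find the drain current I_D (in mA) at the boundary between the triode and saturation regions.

I_D = 0.298 mA

At the boundary V_SD = V_ov = V_SG − |V_tp| = 1.85 − 0.89 = 0.96 V.
k_p = μ_pC_ox · (W/L) = 0.6464 mA/V².
I_D = ½ k_p V_ov² = 0.5 × 0.6464 × 0.96² = 0.298 mA.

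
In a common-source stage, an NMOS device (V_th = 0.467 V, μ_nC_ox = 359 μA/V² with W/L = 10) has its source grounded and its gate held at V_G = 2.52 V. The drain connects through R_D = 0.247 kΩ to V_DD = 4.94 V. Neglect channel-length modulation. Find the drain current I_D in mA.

V_GS = V_G = 2.52 V, so V_ov = 2.52 − 0.467 = 2.05 V.
k_n = μ_nC_ox · (W/L) = 3.59 mA/V².
Assume saturation: I_D = ½ k_n V_ov² = 0.5 × 3.59 × 2.05² = 7.57 mA, giving V_DS = V_DD − I_D R_D = 4.94 − 7.57 × 0.247 = 3.07 V.
V_DS = 3.07 V ≥ V_ov = 2.05 V, confirming saturation.

I_D = 7.57 mA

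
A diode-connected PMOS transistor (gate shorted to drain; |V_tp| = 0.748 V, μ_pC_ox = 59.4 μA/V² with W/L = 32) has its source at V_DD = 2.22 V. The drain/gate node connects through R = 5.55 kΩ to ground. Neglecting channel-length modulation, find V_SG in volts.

V_SG = 1.19 V

With gate tied to drain, V_SG = V_SD ≥ V_SG − |V_tp|, so the device is in saturation.
k_p = μ_pC_ox · (W/L) = 1.901 mA/V².
KCL at the drain: ½ k_p (V_SG − |V_tp|)² = (V_DD − V_SG)/R.
Let x = V_SG − 0.748. Then 5.27 x² + x − 1.472 = 0, giving x = 0.442 V (positive root), so V_SG = 1.19 V.
I_D = (V_DD − V_SG)/R = (2.22 − 1.19) / 5.55 = 0.186 mA.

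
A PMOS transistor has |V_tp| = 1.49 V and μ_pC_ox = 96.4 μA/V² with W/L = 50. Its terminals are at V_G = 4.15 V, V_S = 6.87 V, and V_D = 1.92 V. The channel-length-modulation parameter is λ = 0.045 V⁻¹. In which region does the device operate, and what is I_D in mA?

Saturation; I_D = 4.46 mA

V_SG = V_S − V_G = 6.87 − 4.15 = 2.72 V; V_SD = V_S − V_D = 6.87 − 1.92 = 4.95 V.
k_p = μ_pC_ox · (W/L) = 4.82 mA/V².
V_ov = V_SG − |V_tp| = 2.72 − 1.49 = 1.23 V.
Since V_SD = 4.95 V ≥ V_ov = 1.23 V, the device is in saturation.
I_D = ½ k_p V_ov² (1 + λ V_SD) = 0.5 × 4.82 × 1.23² × (1 + 0.045 × 4.95) = 4.46 mA.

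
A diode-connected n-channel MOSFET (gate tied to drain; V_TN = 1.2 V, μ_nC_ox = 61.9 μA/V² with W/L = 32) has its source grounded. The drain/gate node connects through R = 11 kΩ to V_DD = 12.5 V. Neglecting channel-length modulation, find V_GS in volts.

V_GS = 2.17 V

With gate tied to drain, V_GS = V_DS ≥ V_GS − V_TN, so the device is in saturation.
k_n = μ_nC_ox · (W/L) = 1.981 mA/V².
KCL at the drain: ½ k_n (V_GS − V_TN)² = (V_DD − V_GS)/R.
Let x = V_GS − 1.2. Then 10.9 x² + x − 11.3 = 0, giving x = 0.974 V (positive root), so V_GS = 2.17 V.
I_D = (V_DD − V_GS)/R = (12.5 − 2.17) / 11 = 0.939 mA.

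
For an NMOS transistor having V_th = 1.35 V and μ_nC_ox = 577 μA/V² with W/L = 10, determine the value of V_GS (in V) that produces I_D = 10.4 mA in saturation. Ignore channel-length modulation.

k_n = μ_nC_ox · (W/L) = 5.77 mA/V².
In saturation I_D = ½ k_n (V_GS − V_th)², so V_GS − V_th = √(2 I_D / k_n) = √(2 × 10.4 / 5.77) = 1.9 V.
V_GS = 1.35 + 1.9 = 3.25 V.

V_GS = 3.25 V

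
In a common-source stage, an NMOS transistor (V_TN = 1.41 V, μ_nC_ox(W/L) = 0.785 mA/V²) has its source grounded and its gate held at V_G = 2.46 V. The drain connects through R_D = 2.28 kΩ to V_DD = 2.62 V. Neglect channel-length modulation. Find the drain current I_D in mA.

V_GS = V_G = 2.46 V, so V_ov = 2.46 − 1.41 = 1.05 V.
Assume saturation: I_D = ½ k_n V_ov² = 0.5 × 0.785 × 1.05² = 0.433 mA, giving V_DS = V_DD − I_D R_D = 2.62 − 0.433 × 2.28 = 1.63 V.
V_DS = 1.63 V ≥ V_ov = 1.05 V, confirming saturation.

I_D = 0.433 mA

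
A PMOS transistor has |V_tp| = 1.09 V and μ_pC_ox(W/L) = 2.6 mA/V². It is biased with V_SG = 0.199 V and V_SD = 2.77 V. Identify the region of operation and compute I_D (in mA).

V_SG = 0.199 V < |V_tp| = 1.09 V, so the transistor is in cutoff.

Cutoff; I_D = 0 mA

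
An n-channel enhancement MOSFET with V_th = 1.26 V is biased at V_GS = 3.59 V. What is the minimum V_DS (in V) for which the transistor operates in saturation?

The boundary between triode and saturation is V_DS = V_GS − V_th = V_ov.
V_ov = 3.59 − 1.26 = 2.33 V.

V_DS,sat = 2.33 V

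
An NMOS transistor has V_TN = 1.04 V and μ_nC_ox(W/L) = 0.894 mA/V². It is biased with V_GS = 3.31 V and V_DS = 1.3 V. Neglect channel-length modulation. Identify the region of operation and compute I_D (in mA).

V_ov = V_GS − V_TN = 3.31 − 1.04 = 2.27 V.
Since V_DS = 1.3 V < V_ov = 2.27 V, the device is in the triode region.
I_D = k_n [V_ov · V_DS − ½ V_DS²] = 0.894 × [2.27 × 1.3 − 0.5 × 1.3²] = 1.88 mA.

Triode; I_D = 1.88 mA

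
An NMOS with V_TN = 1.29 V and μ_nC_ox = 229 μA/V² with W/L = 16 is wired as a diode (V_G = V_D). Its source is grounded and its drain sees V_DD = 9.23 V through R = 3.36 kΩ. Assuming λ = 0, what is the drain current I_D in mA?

I_D = 2.05 mA

With gate tied to drain, V_GS = V_DS ≥ V_GS − V_TN, so the device is in saturation.
k_n = μ_nC_ox · (W/L) = 3.664 mA/V².
KCL at the drain: ½ k_n (V_GS − V_TN)² = (V_DD − V_GS)/R.
Let x = V_GS − 1.29. Then 6.16 x² + x − 7.94 = 0, giving x = 1.06 V (positive root), so V_GS = 2.35 V.
I_D = (V_DD − V_GS)/R = (9.23 − 2.35) / 3.36 = 2.05 mA.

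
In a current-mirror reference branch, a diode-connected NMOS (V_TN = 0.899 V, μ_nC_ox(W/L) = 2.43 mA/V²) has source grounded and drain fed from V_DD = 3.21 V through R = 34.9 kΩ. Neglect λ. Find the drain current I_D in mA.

I_D = 0.0599 mA

With gate tied to drain, V_GS = V_DS ≥ V_GS − V_TN, so the device is in saturation.
KCL at the drain: ½ k_n (V_GS − V_TN)² = (V_DD − V_GS)/R.
Let x = V_GS − 0.899. Then 42.4 x² + x − 2.311 = 0, giving x = 0.222 V (positive root), so V_GS = 1.12 V.
I_D = (V_DD − V_GS)/R = (3.21 − 1.12) / 34.9 = 0.0599 mA.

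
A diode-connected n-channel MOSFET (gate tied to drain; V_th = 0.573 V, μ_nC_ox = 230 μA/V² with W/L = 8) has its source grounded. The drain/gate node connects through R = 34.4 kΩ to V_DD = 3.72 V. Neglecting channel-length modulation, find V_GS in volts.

With gate tied to drain, V_GS = V_DS ≥ V_GS − V_th, so the device is in saturation.
k_n = μ_nC_ox · (W/L) = 1.84 mA/V².
KCL at the drain: ½ k_n (V_GS − V_th)² = (V_DD − V_GS)/R.
Let x = V_GS − 0.573. Then 31.6 x² + x − 3.147 = 0, giving x = 0.3 V (positive root), so V_GS = 0.873 V.
I_D = (V_DD − V_GS)/R = (3.72 − 0.873) / 34.4 = 0.0828 mA.

V_GS = 0.873 V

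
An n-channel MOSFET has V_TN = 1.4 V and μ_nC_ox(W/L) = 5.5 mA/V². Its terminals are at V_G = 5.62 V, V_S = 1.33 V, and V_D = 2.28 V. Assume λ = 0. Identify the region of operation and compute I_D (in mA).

V_GS = V_G − V_S = 5.62 − 1.33 = 4.29 V; V_DS = V_D − V_S = 2.28 − 1.33 = 0.95 V.
V_ov = V_GS − V_TN = 4.29 − 1.4 = 2.89 V.
Since V_DS = 0.95 V < V_ov = 2.89 V, the device is in the triode region.
I_D = k_n [V_ov · V_DS − ½ V_DS²] = 5.5 × [2.89 × 0.95 − 0.5 × 0.95²] = 12.6 mA.

Triode; I_D = 12.6 mA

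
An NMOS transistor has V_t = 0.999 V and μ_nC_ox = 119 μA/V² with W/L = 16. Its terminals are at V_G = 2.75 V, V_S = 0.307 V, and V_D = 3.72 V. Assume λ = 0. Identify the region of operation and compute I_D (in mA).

Saturation; I_D = 1.99 mA

V_GS = V_G − V_S = 2.75 − 0.307 = 2.44 V; V_DS = V_D − V_S = 3.72 − 0.307 = 3.41 V.
k_n = μ_nC_ox · (W/L) = 1.904 mA/V².
V_ov = V_GS − V_t = 2.44 − 0.999 = 1.44 V.
Since V_DS = 3.41 V ≥ V_ov = 1.44 V, the device is in saturation.
I_D = ½ k_n V_ov² = 0.5 × 1.904 × 1.44² = 1.99 mA.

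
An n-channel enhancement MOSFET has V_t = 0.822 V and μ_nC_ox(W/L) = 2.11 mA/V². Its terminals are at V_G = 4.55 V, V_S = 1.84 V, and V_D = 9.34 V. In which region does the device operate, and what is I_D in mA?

V_GS = V_G − V_S = 4.55 − 1.84 = 2.71 V; V_DS = V_D − V_S = 9.34 − 1.84 = 7.5 V.
V_ov = V_GS − V_t = 2.71 − 0.822 = 1.89 V.
Since V_DS = 7.5 V ≥ V_ov = 1.89 V, the device is in saturation.
I_D = ½ k_n V_ov² = 0.5 × 2.11 × 1.89² = 3.76 mA.

Saturation; I_D = 3.76 mA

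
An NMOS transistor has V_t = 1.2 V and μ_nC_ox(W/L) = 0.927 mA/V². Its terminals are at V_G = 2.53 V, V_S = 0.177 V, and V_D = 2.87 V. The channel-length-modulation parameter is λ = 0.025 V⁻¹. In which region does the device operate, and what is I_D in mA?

V_GS = V_G − V_S = 2.53 − 0.177 = 2.35 V; V_DS = V_D − V_S = 2.87 − 0.177 = 2.69 V.
V_ov = V_GS − V_t = 2.35 − 1.2 = 1.15 V.
Since V_DS = 2.69 V ≥ V_ov = 1.15 V, the device is in saturation.
I_D = ½ k_n V_ov² (1 + λ V_DS) = 0.5 × 0.927 × 1.15² × (1 + 0.025 × 2.69) = 0.658 mA.

Saturation; I_D = 0.658 mA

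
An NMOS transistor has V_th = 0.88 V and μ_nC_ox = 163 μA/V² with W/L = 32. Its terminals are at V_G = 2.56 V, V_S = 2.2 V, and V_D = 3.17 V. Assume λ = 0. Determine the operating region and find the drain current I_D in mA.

V_GS = V_G − V_S = 2.56 − 2.2 = 0.36 V; V_DS = V_D − V_S = 3.17 − 2.2 = 0.97 V.
V_GS = 0.36 V < V_th = 0.88 V, so the transistor is in cutoff.

Cutoff; I_D = 0 mA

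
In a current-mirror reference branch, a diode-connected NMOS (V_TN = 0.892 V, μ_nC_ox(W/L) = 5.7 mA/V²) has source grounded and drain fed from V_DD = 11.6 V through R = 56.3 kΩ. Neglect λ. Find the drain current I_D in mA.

I_D = 0.186 mA

With gate tied to drain, V_GS = V_DS ≥ V_GS − V_TN, so the device is in saturation.
KCL at the drain: ½ k_n (V_GS − V_TN)² = (V_DD − V_GS)/R.
Let x = V_GS − 0.892. Then 160 x² + x − 10.71 = 0, giving x = 0.255 V (positive root), so V_GS = 1.15 V.
I_D = (V_DD − V_GS)/R = (11.6 − 1.15) / 56.3 = 0.186 mA.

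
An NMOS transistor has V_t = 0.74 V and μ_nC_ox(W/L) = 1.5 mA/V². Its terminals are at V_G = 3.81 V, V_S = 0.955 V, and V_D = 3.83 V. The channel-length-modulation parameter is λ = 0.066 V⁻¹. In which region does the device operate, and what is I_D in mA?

V_GS = V_G − V_S = 3.81 − 0.955 = 2.85 V; V_DS = V_D − V_S = 3.83 − 0.955 = 2.88 V.
V_ov = V_GS − V_t = 2.85 − 0.74 = 2.12 V.
Since V_DS = 2.88 V ≥ V_ov = 2.12 V, the device is in saturation.
I_D = ½ k_n V_ov² (1 + λ V_DS) = 0.5 × 1.5 × 2.12² × (1 + 0.066 × 2.88) = 3.99 mA.

Saturation; I_D = 3.99 mA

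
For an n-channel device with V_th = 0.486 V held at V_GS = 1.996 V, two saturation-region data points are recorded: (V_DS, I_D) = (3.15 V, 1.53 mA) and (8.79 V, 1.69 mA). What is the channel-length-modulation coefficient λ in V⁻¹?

λ = 0.0197 V⁻¹

With V_GS fixed, I_D ∝ (1 + λ V_DS) in saturation, so I_D2/I_D1 = (1 + λ V_DS2)/(1 + λ V_DS1).
1.69/1.53 = 1.105 = (1 + 8.79 λ)/(1 + 3.15 λ).
Solving: λ (I_D1 V_DS2 − I_D2 V_DS1) = I_D2 − I_D1, so λ = (1.69 − 1.53) / (1.53 × 8.79 − 1.69 × 3.15) = 0.16 / 8.13 = 0.0197 V⁻¹.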